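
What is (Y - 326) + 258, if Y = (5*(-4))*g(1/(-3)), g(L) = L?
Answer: -184/3 ≈ -61.333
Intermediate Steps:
Y = 20/3 (Y = (5*(-4))/(-3) = -20*(-1/3) = 20/3 ≈ 6.6667)
(Y - 326) + 258 = (20/3 - 326) + 258 = -958/3 + 258 = -184/3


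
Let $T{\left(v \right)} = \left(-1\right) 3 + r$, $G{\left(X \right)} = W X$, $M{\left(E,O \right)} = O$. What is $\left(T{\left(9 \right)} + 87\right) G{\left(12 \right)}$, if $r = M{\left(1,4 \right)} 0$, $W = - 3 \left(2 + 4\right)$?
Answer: $-18144$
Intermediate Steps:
$W = -18$ ($W = \left(-3\right) 6 = -18$)
$G{\left(X \right)} = - 18 X$
$r = 0$ ($r = 4 \cdot 0 = 0$)
$T{\left(v \right)} = -3$ ($T{\left(v \right)} = \left(-1\right) 3 + 0 = -3 + 0 = -3$)
$\left(T{\left(9 \right)} + 87\right) G{\left(12 \right)} = \left(-3 + 87\right) \left(\left(-18\right) 12\right) = 84 \left(-216\right) = -18144$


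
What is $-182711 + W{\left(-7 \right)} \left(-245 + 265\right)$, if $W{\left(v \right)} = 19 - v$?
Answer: $-182191$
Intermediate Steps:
$-182711 + W{\left(-7 \right)} \left(-245 + 265\right) = -182711 + \left(19 - -7\right) \left(-245 + 265\right) = -182711 + \left(19 + 7\right) 20 = -182711 + 26 \cdot 20 = -182711 + 520 = -182191$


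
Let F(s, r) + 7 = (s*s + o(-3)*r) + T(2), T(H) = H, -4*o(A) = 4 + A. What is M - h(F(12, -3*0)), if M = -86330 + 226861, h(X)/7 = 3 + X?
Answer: 139537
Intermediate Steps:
o(A) = -1 - A/4 (o(A) = -(4 + A)/4 = -1 - A/4)
F(s, r) = -5 + s² - r/4 (F(s, r) = -7 + ((s*s + (-1 - ¼*(-3))*r) + 2) = -7 + ((s² + (-1 + ¾)*r) + 2) = -7 + ((s² - r/4) + 2) = -7 + (2 + s² - r/4) = -5 + s² - r/4)
h(X) = 21 + 7*X (h(X) = 7*(3 + X) = 21 + 7*X)
M = 140531
M - h(F(12, -3*0)) = 140531 - (21 + 7*(-5 + 12² - (-3)*0/4)) = 140531 - (21 + 7*(-5 + 144 - ¼*0)) = 140531 - (21 + 7*(-5 + 144 + 0)) = 140531 - (21 + 7*139) = 140531 - (21 + 973) = 140531 - 1*994 = 140531 - 994 = 139537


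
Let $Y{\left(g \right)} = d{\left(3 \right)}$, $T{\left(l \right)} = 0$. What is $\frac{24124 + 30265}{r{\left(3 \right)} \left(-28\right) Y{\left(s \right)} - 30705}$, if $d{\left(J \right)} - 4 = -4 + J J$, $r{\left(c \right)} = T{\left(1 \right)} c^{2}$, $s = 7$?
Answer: $- \frac{54389}{30705} \approx -1.7713$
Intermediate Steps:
$r{\left(c \right)} = 0$ ($r{\left(c \right)} = 0 c^{2} = 0$)
$d{\left(J \right)} = J^{2}$ ($d{\left(J \right)} = 4 + \left(-4 + J J\right) = 4 + \left(-4 + J^{2}\right) = J^{2}$)
$Y{\left(g \right)} = 9$ ($Y{\left(g \right)} = 3^{2} = 9$)
$\frac{24124 + 30265}{r{\left(3 \right)} \left(-28\right) Y{\left(s \right)} - 30705} = \frac{24124 + 30265}{0 \left(-28\right) 9 - 30705} = \frac{54389}{0 \cdot 9 - 30705} = \frac{54389}{0 - 30705} = \frac{54389}{-30705} = 54389 \left(- \frac{1}{30705}\right) = - \frac{54389}{30705}$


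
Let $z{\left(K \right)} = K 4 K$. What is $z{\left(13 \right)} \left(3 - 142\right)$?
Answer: $-93964$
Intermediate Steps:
$z{\left(K \right)} = 4 K^{2}$ ($z{\left(K \right)} = 4 K K = 4 K^{2}$)
$z{\left(13 \right)} \left(3 - 142\right) = 4 \cdot 13^{2} \left(3 - 142\right) = 4 \cdot 169 \left(-139\right) = 676 \left(-139\right) = -93964$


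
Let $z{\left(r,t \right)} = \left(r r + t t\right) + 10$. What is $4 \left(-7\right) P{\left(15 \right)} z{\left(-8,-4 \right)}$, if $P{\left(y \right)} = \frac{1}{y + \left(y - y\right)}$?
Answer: $-168$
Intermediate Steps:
$z{\left(r,t \right)} = 10 + r^{2} + t^{2}$ ($z{\left(r,t \right)} = \left(r^{2} + t^{2}\right) + 10 = 10 + r^{2} + t^{2}$)
$P{\left(y \right)} = \frac{1}{y}$ ($P{\left(y \right)} = \frac{1}{y + 0} = \frac{1}{y}$)
$4 \left(-7\right) P{\left(15 \right)} z{\left(-8,-4 \right)} = \frac{4 \left(-7\right)}{15} \left(10 + \left(-8\right)^{2} + \left(-4\right)^{2}\right) = \left(-28\right) \frac{1}{15} \left(10 + 64 + 16\right) = \left(- \frac{28}{15}\right) 90 = -168$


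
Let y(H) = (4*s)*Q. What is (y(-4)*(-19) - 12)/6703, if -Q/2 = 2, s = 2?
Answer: 596/6703 ≈ 0.088915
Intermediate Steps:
Q = -4 (Q = -2*2 = -4)
y(H) = -32 (y(H) = (4*2)*(-4) = 8*(-4) = -32)
(y(-4)*(-19) - 12)/6703 = (-32*(-19) - 12)/6703 = (608 - 12)*(1/6703) = 596*(1/6703) = 596/6703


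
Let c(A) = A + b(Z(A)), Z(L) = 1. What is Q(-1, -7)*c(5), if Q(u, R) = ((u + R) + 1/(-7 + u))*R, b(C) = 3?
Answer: 455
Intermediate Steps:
c(A) = 3 + A (c(A) = A + 3 = 3 + A)
Q(u, R) = R*(R + u + 1/(-7 + u)) (Q(u, R) = ((R + u) + 1/(-7 + u))*R = (R + u + 1/(-7 + u))*R = R*(R + u + 1/(-7 + u)))
Q(-1, -7)*c(5) = (-7*(1 + (-1)² - 7*(-7) - 7*(-1) - 7*(-1))/(-7 - 1))*(3 + 5) = -7*(1 + 1 + 49 + 7 + 7)/(-8)*8 = -7*(-⅛)*65*8 = (455/8)*8 = 455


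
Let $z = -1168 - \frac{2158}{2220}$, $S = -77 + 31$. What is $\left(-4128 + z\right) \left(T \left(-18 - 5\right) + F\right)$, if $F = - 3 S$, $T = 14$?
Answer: $\frac{540926788}{555} \approx 9.7464 \cdot 10^{5}$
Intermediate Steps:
$S = -46$
$F = 138$ ($F = \left(-3\right) \left(-46\right) = 138$)
$z = - \frac{1297559}{1110}$ ($z = -1168 - \frac{1079}{1110} = - \frac{1297559}{1110} \approx -1169.0$)
$\left(-4128 + z\right) \left(T \left(-18 - 5\right) + F\right) = \left(-4128 - \frac{1297559}{1110}\right) \left(14 \left(-18 - 5\right) + 138\right) = - \frac{5879639 \left(14 \left(-23\right) + 138\right)}{1110} = - \frac{5879639 \left(-322 + 138\right)}{1110} = \left(- \frac{5879639}{1110}\right) \left(-184\right) = \frac{540926788}{555}$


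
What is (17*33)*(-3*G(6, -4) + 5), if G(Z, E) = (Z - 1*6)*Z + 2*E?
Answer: 16269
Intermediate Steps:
G(Z, E) = 2*E + Z*(-6 + Z) (G(Z, E) = (Z - 6)*Z + 2*E = (-6 + Z)*Z + 2*E = Z*(-6 + Z) + 2*E = 2*E + Z*(-6 + Z))
(17*33)*(-3*G(6, -4) + 5) = (17*33)*(-3*(6² - 6*6 + 2*(-4)) + 5) = 561*(-3*(36 - 36 - 8) + 5) = 561*(-3*(-8) + 5) = 561*(24 + 5) = 561*29 = 16269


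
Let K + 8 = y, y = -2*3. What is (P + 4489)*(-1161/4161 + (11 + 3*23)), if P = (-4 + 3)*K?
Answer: 26205801/73 ≈ 3.5898e+5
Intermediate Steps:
y = -6
K = -14 (K = -8 - 6 = -14)
P = 14 (P = (-4 + 3)*(-14) = -1*(-14) = 14)
(P + 4489)*(-1161/4161 + (11 + 3*23)) = (14 + 4489)*(-1161/4161 + (11 + 3*23)) = 4503*(-1161*1/4161 + (11 + 69)) = 4503*(-387/1387 + 80) = 4503*(110573/1387) = 26205801/73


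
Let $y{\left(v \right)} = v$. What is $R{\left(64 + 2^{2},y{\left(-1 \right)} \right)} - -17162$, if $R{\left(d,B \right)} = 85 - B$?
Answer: $17248$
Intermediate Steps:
$R{\left(64 + 2^{2},y{\left(-1 \right)} \right)} - -17162 = \left(85 - -1\right) - -17162 = \left(85 + 1\right) + 17162 = 86 + 17162 = 17248$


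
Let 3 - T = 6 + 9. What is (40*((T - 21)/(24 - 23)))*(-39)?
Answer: 51480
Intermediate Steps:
T = -12 (T = 3 - (6 + 9) = 3 - 1*15 = 3 - 15 = -12)
(40*((T - 21)/(24 - 23)))*(-39) = (40*((-12 - 21)/(24 - 23)))*(-39) = (40*(-33/1))*(-39) = (40*(-33*1))*(-39) = (40*(-33))*(-39) = -1320*(-39) = 51480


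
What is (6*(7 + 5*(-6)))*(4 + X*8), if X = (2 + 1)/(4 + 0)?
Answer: -1380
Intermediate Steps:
X = ¾ (X = 3/4 = 3*(¼) = ¾ ≈ 0.75000)
(6*(7 + 5*(-6)))*(4 + X*8) = (6*(7 + 5*(-6)))*(4 + (¾)*8) = (6*(7 - 30))*(4 + 6) = (6*(-23))*10 = -138*10 = -1380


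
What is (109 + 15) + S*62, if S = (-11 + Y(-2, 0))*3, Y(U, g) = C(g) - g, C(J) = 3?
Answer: -1364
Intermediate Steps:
Y(U, g) = 3 - g
S = -24 (S = (-11 + (3 - 1*0))*3 = (-11 + (3 + 0))*3 = (-11 + 3)*3 = -8*3 = -24)
(109 + 15) + S*62 = (109 + 15) - 24*62 = 124 - 1488 = -1364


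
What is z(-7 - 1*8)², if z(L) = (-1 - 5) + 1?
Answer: 25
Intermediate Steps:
z(L) = -5 (z(L) = -6 + 1 = -5)
z(-7 - 1*8)² = (-5)² = 25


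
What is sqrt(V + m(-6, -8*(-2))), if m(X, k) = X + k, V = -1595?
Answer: I*sqrt(1585) ≈ 39.812*I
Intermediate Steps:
sqrt(V + m(-6, -8*(-2))) = sqrt(-1595 + (-6 - 8*(-2))) = sqrt(-1595 + (-6 + 16)) = sqrt(-1595 + 10) = sqrt(-1585) = I*sqrt(1585)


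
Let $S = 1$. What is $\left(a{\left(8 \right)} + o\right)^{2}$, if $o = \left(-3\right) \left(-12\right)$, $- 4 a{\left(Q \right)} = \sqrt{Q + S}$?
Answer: $\frac{19881}{16} \approx 1242.6$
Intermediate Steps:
$a{\left(Q \right)} = - \frac{\sqrt{1 + Q}}{4}$ ($a{\left(Q \right)} = - \frac{\sqrt{Q + 1}}{4} = - \frac{\sqrt{1 + Q}}{4}$)
$o = 36$
$\left(a{\left(8 \right)} + o\right)^{2} = \left(- \frac{\sqrt{1 + 8}}{4} + 36\right)^{2} = \left(- \frac{\sqrt{9}}{4} + 36\right)^{2} = \left(\left(- \frac{1}{4}\right) 3 + 36\right)^{2} = \left(- \frac{3}{4} + 36\right)^{2} = \left(\frac{141}{4}\right)^{2} = \frac{19881}{16}$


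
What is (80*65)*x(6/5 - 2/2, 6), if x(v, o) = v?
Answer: 1040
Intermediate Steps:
(80*65)*x(6/5 - 2/2, 6) = (80*65)*(6/5 - 2/2) = 5200*(6*(⅕) - 2*½) = 5200*(6/5 - 1) = 5200*(⅕) = 1040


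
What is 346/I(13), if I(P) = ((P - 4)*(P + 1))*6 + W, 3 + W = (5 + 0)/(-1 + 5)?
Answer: 1384/3017 ≈ 0.45873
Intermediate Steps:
W = -7/4 (W = -3 + (5 + 0)/(-1 + 5) = -3 + 5/4 = -7/4 ≈ -1.7500)
I(P) = -7/4 + 6*(1 + P)*(-4 + P) (I(P) = ((P - 4)*(P + 1))*6 - 7/4 = ((-4 + P)*(1 + P))*6 - 7/4 = ((1 + P)*(-4 + P))*6 - 7/4 = 6*(1 + P)*(-4 + P) - 7/4 = -7/4 + 6*(1 + P)*(-4 + P))
346/I(13) = 346/(-103/4 - 18*13 + 6*13²) = 346/(-103/4 - 234 + 6*169) = 346/(-103/4 - 234 + 1014) = 346/(3017/4) = 346*(4/3017) = 1384/3017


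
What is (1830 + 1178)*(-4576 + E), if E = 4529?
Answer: -141376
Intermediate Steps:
(1830 + 1178)*(-4576 + E) = (1830 + 1178)*(-4576 + 4529) = 3008*(-47) = -141376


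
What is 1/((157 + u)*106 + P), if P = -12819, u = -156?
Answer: -1/12713 ≈ -7.8660e-5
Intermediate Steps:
1/((157 + u)*106 + P) = 1/((157 - 156)*106 - 12819) = 1/(1*106 - 12819) = 1/(106 - 12819) = 1/(-12713) = -1/12713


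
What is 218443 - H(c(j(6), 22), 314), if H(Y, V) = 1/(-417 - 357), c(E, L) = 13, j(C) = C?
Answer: 169074883/774 ≈ 2.1844e+5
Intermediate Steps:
H(Y, V) = -1/774 (H(Y, V) = 1/(-774) = -1/774)
218443 - H(c(j(6), 22), 314) = 218443 - 1*(-1/774) = 218443 + 1/774 = 169074883/774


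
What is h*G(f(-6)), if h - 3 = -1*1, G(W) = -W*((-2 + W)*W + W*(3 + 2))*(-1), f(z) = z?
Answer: -216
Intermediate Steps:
G(W) = -W*(-5*W - W*(-2 + W)) (G(W) = -W*(W*(-2 + W) + W*5)*(-1) = -W*(W*(-2 + W) + 5*W)*(-1) = -W*(5*W + W*(-2 + W))*(-1) = -W*(-5*W - W*(-2 + W)))
h = 2 (h = 3 - 1*1 = 3 - 1 = 2)
h*G(f(-6)) = 2*((-6)²*(3 - 6)) = 2*(36*(-3)) = 2*(-108) = -216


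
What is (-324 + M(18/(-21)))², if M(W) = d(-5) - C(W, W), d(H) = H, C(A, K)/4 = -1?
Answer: 105625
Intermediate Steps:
C(A, K) = -4 (C(A, K) = 4*(-1) = -4)
M(W) = -1 (M(W) = -5 - 1*(-4) = -5 + 4 = -1)
(-324 + M(18/(-21)))² = (-324 - 1)² = (-325)² = 105625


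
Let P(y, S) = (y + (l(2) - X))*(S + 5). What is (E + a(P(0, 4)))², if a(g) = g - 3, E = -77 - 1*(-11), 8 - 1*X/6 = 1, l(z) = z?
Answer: 184041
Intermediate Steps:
X = 42 (X = 48 - 6*1 = 48 - 6 = 42)
P(y, S) = (-40 + y)*(5 + S) (P(y, S) = (y + (2 - 1*42))*(S + 5) = (y + (2 - 42))*(5 + S) = (y - 40)*(5 + S) = (-40 + y)*(5 + S))
E = -66 (E = -77 + 11 = -66)
a(g) = -3 + g
(E + a(P(0, 4)))² = (-66 + (-3 + (-200 - 40*4 + 5*0 + 4*0)))² = (-66 + (-3 + (-200 - 160 + 0 + 0)))² = (-66 + (-3 - 360))² = (-66 - 363)² = (-429)² = 184041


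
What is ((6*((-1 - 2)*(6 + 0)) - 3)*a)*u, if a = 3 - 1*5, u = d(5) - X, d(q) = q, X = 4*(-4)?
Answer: 4662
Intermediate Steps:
X = -16
u = 21 (u = 5 - 1*(-16) = 5 + 16 = 21)
a = -2 (a = 3 - 5 = -2)
((6*((-1 - 2)*(6 + 0)) - 3)*a)*u = ((6*((-1 - 2)*(6 + 0)) - 3)*(-2))*21 = ((6*(-3*6) - 3)*(-2))*21 = ((6*(-18) - 3)*(-2))*21 = ((-108 - 3)*(-2))*21 = -111*(-2)*21 = 222*21 = 4662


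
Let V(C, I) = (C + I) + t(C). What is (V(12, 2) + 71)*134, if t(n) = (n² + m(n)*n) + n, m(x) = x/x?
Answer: 33902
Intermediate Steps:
m(x) = 1
t(n) = n² + 2*n (t(n) = (n² + 1*n) + n = (n² + n) + n = (n + n²) + n = n² + 2*n)
V(C, I) = C + I + C*(2 + C) (V(C, I) = (C + I) + C*(2 + C) = C + I + C*(2 + C))
(V(12, 2) + 71)*134 = ((12 + 2 + 12*(2 + 12)) + 71)*134 = ((12 + 2 + 12*14) + 71)*134 = ((12 + 2 + 168) + 71)*134 = (182 + 71)*134 = 253*134 = 33902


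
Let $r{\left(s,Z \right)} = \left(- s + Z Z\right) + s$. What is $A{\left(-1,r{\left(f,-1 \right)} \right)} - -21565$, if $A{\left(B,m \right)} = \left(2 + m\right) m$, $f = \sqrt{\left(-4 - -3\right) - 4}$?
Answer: $21568$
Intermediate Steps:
$f = i \sqrt{5}$ ($f = \sqrt{\left(-4 + 3\right) - 4} = \sqrt{-1 - 4} = \sqrt{-5} = i \sqrt{5} \approx 2.2361 i$)
$r{\left(s,Z \right)} = Z^{2}$ ($r{\left(s,Z \right)} = \left(- s + Z^{2}\right) + s = \left(Z^{2} - s\right) + s = Z^{2}$)
$A{\left(B,m \right)} = m \left(2 + m\right)$
$A{\left(-1,r{\left(f,-1 \right)} \right)} - -21565 = \left(-1\right)^{2} \left(2 + \left(-1\right)^{2}\right) - -21565 = 1 \left(2 + 1\right) + 21565 = 1 \cdot 3 + 21565 = 3 + 21565 = 21568$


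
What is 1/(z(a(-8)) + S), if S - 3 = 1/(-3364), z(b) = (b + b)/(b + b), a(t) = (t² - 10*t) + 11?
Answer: 3364/13455 ≈ 0.25002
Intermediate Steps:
a(t) = 11 + t² - 10*t
z(b) = 1 (z(b) = (2*b)/((2*b)) = (2*b)*(1/(2*b)) = 1)
S = 10091/3364 (S = 3 + 1/(-3364) = 3 - 1/3364 = 10091/3364 ≈ 2.9997)
1/(z(a(-8)) + S) = 1/(1 + 10091/3364) = 1/(13455/3364) = 3364/13455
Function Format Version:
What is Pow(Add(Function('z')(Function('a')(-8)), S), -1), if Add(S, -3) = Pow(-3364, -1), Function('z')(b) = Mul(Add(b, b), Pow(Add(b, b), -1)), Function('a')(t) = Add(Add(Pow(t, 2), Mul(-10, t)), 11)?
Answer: Rational(3364, 13455) ≈ 0.25002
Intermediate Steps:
Function('a')(t) = Add(11, Pow(t, 2), Mul(-10, t))
Function('z')(b) = 1 (Function('z')(b) = Mul(Mul(2, b), Pow(Mul(2, b), -1)) = Mul(Mul(2, b), Mul(Rational(1, 2), Pow(b, -1))) = 1)
S = Rational(10091, 3364) (S = Add(3, Pow(-3364, -1)) = Add(3, Rational(-1, 3364)) = Rational(10091, 3364) ≈ 2.9997)
Pow(Add(Function('z')(Function('a')(-8)), S), -1) = Pow(Add(1, Rational(10091, 3364)), -1) = Pow(Rational(13455, 3364), -1) = Rational(3364, 13455)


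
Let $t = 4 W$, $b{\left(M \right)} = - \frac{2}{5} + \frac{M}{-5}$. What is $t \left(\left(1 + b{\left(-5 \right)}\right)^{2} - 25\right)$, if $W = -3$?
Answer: $\frac{6732}{25} \approx 269.28$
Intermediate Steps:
$b{\left(M \right)} = - \frac{2}{5} - \frac{M}{5}$ ($b{\left(M \right)} = \left(-2\right) \frac{1}{5} + M \left(- \frac{1}{5}\right) = - \frac{2}{5} - \frac{M}{5}$)
$t = -12$ ($t = 4 \left(-3\right) = -12$)
$t \left(\left(1 + b{\left(-5 \right)}\right)^{2} - 25\right) = - 12 \left(\left(1 - - \frac{3}{5}\right)^{2} - 25\right) = - 12 \left(\left(1 + \left(- \frac{2}{5} + 1\right)\right)^{2} - 25\right) = - 12 \left(\left(1 + \frac{3}{5}\right)^{2} - 25\right) = - 12 \left(\left(\frac{8}{5}\right)^{2} - 25\right) = - 12 \left(\frac{64}{25} - 25\right) = \left(-12\right) \left(- \frac{561}{25}\right) = \frac{6732}{25}$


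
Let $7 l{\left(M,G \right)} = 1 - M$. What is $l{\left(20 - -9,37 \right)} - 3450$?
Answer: $-3454$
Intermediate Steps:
$l{\left(M,G \right)} = \frac{1}{7} - \frac{M}{7}$ ($l{\left(M,G \right)} = \frac{1 - M}{7} = \frac{1}{7} - \frac{M}{7}$)
$l{\left(20 - -9,37 \right)} - 3450 = \left(\frac{1}{7} - \frac{20 - -9}{7}\right) - 3450 = \left(\frac{1}{7} - \frac{20 + 9}{7}\right) - 3450 = \left(\frac{1}{7} - \frac{29}{7}\right) - 3450 = -4 - 3450 = -3454$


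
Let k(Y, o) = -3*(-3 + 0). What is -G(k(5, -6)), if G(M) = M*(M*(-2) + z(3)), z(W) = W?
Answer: 135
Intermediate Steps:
k(Y, o) = 9 (k(Y, o) = -3*(-3) = 9)
G(M) = M*(3 - 2*M) (G(M) = M*(M*(-2) + 3) = M*(-2*M + 3) = M*(3 - 2*M))
-G(k(5, -6)) = -9*(3 - 2*9) = -9*(3 - 18) = -9*(-15) = -1*(-135) = 135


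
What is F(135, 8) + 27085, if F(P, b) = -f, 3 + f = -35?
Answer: 27123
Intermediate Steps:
f = -38 (f = -3 - 35 = -38)
F(P, b) = 38 (F(P, b) = -1*(-38) = 38)
F(135, 8) + 27085 = 38 + 27085 = 27123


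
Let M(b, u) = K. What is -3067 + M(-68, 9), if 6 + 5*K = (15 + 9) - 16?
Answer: -15333/5 ≈ -3066.6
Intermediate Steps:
K = ⅖ (K = -6/5 + ((15 + 9) - 16)/5 = -6/5 + (24 - 16)/5 = -6/5 + (⅕)*8 = -6/5 + 8/5 = ⅖ ≈ 0.40000)
M(b, u) = ⅖
-3067 + M(-68, 9) = -3067 + ⅖ = -15333/5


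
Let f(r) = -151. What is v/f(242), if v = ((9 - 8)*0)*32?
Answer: 0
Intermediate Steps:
v = 0 (v = (1*0)*32 = 0*32 = 0)
v/f(242) = 0/(-151) = 0*(-1/151) = 0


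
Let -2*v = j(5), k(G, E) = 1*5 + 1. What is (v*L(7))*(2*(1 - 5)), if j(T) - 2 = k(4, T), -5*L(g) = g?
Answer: -224/5 ≈ -44.800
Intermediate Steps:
L(g) = -g/5
k(G, E) = 6 (k(G, E) = 5 + 1 = 6)
j(T) = 8 (j(T) = 2 + 6 = 8)
v = -4 (v = -½*8 = -4)
(v*L(7))*(2*(1 - 5)) = (-(-4)*7/5)*(2*(1 - 5)) = (-4*(-7/5))*(2*(-4)) = (28/5)*(-8) = -224/5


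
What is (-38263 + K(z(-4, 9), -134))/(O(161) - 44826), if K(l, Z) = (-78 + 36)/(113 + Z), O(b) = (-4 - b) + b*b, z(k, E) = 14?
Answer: 38261/19070 ≈ 2.0063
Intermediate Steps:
O(b) = -4 + b² - b (O(b) = (-4 - b) + b² = -4 + b² - b)
K(l, Z) = -42/(113 + Z)
(-38263 + K(z(-4, 9), -134))/(O(161) - 44826) = (-38263 - 42/(113 - 134))/((-4 + 161² - 1*161) - 44826) = (-38263 - 42/(-21))/((-4 + 25921 - 161) - 44826) = (-38263 - 42*(-1/21))/(25756 - 44826) = (-38263 + 2)/(-19070) = -38261*(-1/19070) = 38261/19070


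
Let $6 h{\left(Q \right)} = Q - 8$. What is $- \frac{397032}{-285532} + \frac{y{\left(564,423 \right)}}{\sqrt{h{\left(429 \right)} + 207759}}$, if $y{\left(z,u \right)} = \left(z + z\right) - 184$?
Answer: $\frac{99258}{71383} + \frac{944 \sqrt{299274}}{249395} \approx 3.4612$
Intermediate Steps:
$y{\left(z,u \right)} = -184 + 2 z$ ($y{\left(z,u \right)} = 2 z - 184 = -184 + 2 z$)
$h{\left(Q \right)} = - \frac{4}{3} + \frac{Q}{6}$ ($h{\left(Q \right)} = \frac{Q - 8}{6} = \frac{-8 + Q}{6} = - \frac{4}{3} + \frac{Q}{6}$)
$- \frac{397032}{-285532} + \frac{y{\left(564,423 \right)}}{\sqrt{h{\left(429 \right)} + 207759}} = - \frac{397032}{-285532} + \frac{-184 + 2 \cdot 564}{\sqrt{\left(- \frac{4}{3} + \frac{1}{6} \cdot 429\right) + 207759}} = \left(-397032\right) \left(- \frac{1}{285532}\right) + \frac{-184 + 1128}{\sqrt{\left(- \frac{4}{3} + \frac{143}{2}\right) + 207759}} = \frac{99258}{71383} + \frac{944}{\sqrt{\frac{421}{6} + 207759}} = \frac{99258}{71383} + \frac{944}{\sqrt{\frac{1246975}{6}}} = \frac{99258}{71383} + \frac{944}{\frac{5}{6} \sqrt{299274}} = \frac{99258}{71383} + 944 \frac{\sqrt{299274}}{249395} = \frac{99258}{71383} + \frac{944 \sqrt{299274}}{249395}$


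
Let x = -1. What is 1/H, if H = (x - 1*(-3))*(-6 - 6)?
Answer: -1/24 ≈ -0.041667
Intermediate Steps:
H = -24 (H = (-1 - 1*(-3))*(-6 - 6) = (-1 + 3)*(-12) = 2*(-12) = -24)
1/H = 1/(-24) = -1/24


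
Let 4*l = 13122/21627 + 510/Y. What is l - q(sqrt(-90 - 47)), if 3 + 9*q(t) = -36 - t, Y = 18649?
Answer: 1315660/292899 + I*sqrt(137)/9 ≈ 4.4919 + 1.3005*I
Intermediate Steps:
l = 15477/97633 (l = (13122/21627 + 510/18649)/4 = (13122*(1/21627) + 510*(1/18649))/4 = (54/89 + 30/1097)/4 = (1/4)*(61908/97633) = 15477/97633 ≈ 0.15852)
q(t) = -13/3 - t/9 (q(t) = -1/3 + (-36 - t)/9 = -1/3 + (-4 - t/9) = -13/3 - t/9)
l - q(sqrt(-90 - 47)) = 15477/97633 - (-13/3 - sqrt(-90 - 47)/9) = 15477/97633 - (-13/3 - I*sqrt(137)/9) = 15477/97633 + (13/3 + I*sqrt(137)/9) = 1315660/292899 + I*sqrt(137)/9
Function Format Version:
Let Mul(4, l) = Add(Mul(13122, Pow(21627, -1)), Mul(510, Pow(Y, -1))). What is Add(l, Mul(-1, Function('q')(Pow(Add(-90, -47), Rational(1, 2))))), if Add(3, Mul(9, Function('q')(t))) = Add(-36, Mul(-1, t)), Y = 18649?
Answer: Add(Rational(1315660, 292899), Mul(Rational(1, 9), I, Pow(137, Rational(1, 2)))) ≈ Add(4.4919, Mul(1.3005, I))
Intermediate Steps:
l = Rational(15477, 97633) (l = Mul(Rational(1, 4), Add(Mul(13122, Pow(21627, -1)), Mul(510, Pow(18649, -1)))) = Mul(Rational(1, 4), Add(Mul(13122, Rational(1, 21627)), Mul(510, Rational(1, 18649)))) = Mul(Rational(1, 4), Add(Rational(54, 89), Rational(30, 1097))) = Mul(Rational(1, 4), Rational(61908, 97633)) = Rational(15477, 97633) ≈ 0.15852)
Function('q')(t) = Add(Rational(-13, 3), Mul(Rational(-1, 9), t)) (Function('q')(t) = Add(Rational(-1, 3), Mul(Rational(1, 9), Add(-36, Mul(-1, t)))) = Add(Rational(-1, 3), Add(-4, Mul(Rational(-1, 9), t))) = Add(Rational(-13, 3), Mul(Rational(-1, 9), t)))
Add(l, Mul(-1, Function('q')(Pow(Add(-90, -47), Rational(1, 2))))) = Add(Rational(15477, 97633), Mul(-1, Add(Rational(-13, 3), Mul(Rational(-1, 9), Pow(Add(-90, -47), Rational(1, 2)))))) = Add(Rational(15477, 97633), Mul(-1, Add(Rational(-13, 3), Mul(Rational(-1, 9), Pow(-137, Rational(1, 2)))))) = Add(Rational(15477, 97633), Mul(-1, Add(Rational(-13, 3), Mul(Rational(-1, 9), Mul(I, Pow(137, Rational(1, 2))))))) = Add(Rational(15477, 97633), Mul(-1, Add(Rational(-13, 3), Mul(Rational(-1, 9), I, Pow(137, Rational(1, 2)))))) = Add(Rational(15477, 97633), Add(Rational(13, 3), Mul(Rational(1, 9), I, Pow(137, Rational(1, 2))))) = Add(Rational(1315660, 292899), Mul(Rational(1, 9), I, Pow(137, Rational(1, 2))))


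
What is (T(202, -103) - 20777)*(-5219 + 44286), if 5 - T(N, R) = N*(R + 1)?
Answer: -6563256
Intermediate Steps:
T(N, R) = 5 - N*(1 + R) (T(N, R) = 5 - N*(R + 1) = 5 - N*(1 + R))
(T(202, -103) - 20777)*(-5219 + 44286) = ((5 - 1*202 - 1*202*(-103)) - 20777)*(-5219 + 44286) = ((5 - 202 + 20806) - 20777)*39067 = (20609 - 20777)*39067 = -168*39067 = -6563256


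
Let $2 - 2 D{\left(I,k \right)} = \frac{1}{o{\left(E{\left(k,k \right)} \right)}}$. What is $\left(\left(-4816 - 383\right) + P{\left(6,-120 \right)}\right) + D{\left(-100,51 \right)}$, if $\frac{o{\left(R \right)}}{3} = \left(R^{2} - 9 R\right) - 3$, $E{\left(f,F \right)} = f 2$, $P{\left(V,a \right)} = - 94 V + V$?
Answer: $- \frac{327504889}{56898} \approx -5756.0$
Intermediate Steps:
$P{\left(V,a \right)} = - 93 V$
$E{\left(f,F \right)} = 2 f$
$o{\left(R \right)} = -9 - 27 R + 3 R^{2}$ ($o{\left(R \right)} = 3 \left(\left(R^{2} - 9 R\right) - 3\right) = 3 \left(-3 + R^{2} - 9 R\right) = -9 - 27 R + 3 R^{2}$)
$D{\left(I,k \right)} = 1 - \frac{1}{2 \left(-9 - 54 k + 12 k^{2}\right)}$ ($D{\left(I,k \right)} = 1 - \frac{1}{2 \left(-9 - 27 \cdot 2 k + 3 \left(2 k\right)^{2}\right)} = 1 - \frac{1}{2 \left(-9 - 54 k + 3 \cdot 4 k^{2}\right)} = 1 - \frac{1}{2 \left(-9 - 54 k + 12 k^{2}\right)}$)
$\left(\left(-4816 - 383\right) + P{\left(6,-120 \right)}\right) + D{\left(-100,51 \right)} = \left(\left(-4816 - 383\right) - 558\right) + \frac{19 - 24 \cdot 51^{2} + 108 \cdot 51}{6 \left(3 - 4 \cdot 51^{2} + 18 \cdot 51\right)} = \left(\left(-4816 - 383\right) - 558\right) + \frac{19 - 62424 + 5508}{6 \left(3 - 10404 + 918\right)} = \left(-5199 - 558\right) + \frac{19 - 62424 + 5508}{6 \left(3 - 10404 + 918\right)} = -5757 + \frac{1}{6} \frac{1}{-9483} \left(-56897\right) = -5757 + \frac{1}{6} \left(- \frac{1}{9483}\right) \left(-56897\right) = -5757 + \frac{56897}{56898} = - \frac{327504889}{56898}$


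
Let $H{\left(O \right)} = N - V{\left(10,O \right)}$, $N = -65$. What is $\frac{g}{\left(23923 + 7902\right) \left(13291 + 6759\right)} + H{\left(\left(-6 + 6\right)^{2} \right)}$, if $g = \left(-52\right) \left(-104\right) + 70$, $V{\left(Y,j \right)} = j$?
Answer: $- \frac{20737962886}{319045625} \approx -65.0$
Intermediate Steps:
$g = 5478$ ($g = 5408 + 70 = 5478$)
$H{\left(O \right)} = -65 - O$
$\frac{g}{\left(23923 + 7902\right) \left(13291 + 6759\right)} + H{\left(\left(-6 + 6\right)^{2} \right)} = \frac{5478}{\left(23923 + 7902\right) \left(13291 + 6759\right)} - \left(65 + \left(-6 + 6\right)^{2}\right) = \frac{5478}{31825 \cdot 20050} - 65 = \frac{5478}{638091250} - 65 = 5478 \cdot \frac{1}{638091250} + \left(-65 + 0\right) = \frac{2739}{319045625} - 65 = - \frac{20737962886}{319045625}$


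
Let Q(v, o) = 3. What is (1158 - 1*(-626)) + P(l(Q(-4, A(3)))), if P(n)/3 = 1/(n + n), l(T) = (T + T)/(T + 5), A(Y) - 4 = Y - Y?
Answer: 1786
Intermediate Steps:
A(Y) = 4 (A(Y) = 4 + (Y - Y) = 4 + 0 = 4)
l(T) = 2*T/(5 + T) (l(T) = (2*T)/(5 + T) = 2*T/(5 + T))
P(n) = 3/(2*n) (P(n) = 3/(n + n) = 3/((2*n)) = 3*(1/(2*n)) = 3/(2*n))
(1158 - 1*(-626)) + P(l(Q(-4, A(3)))) = (1158 - 1*(-626)) + 3/(2*((2*3/(5 + 3)))) = (1158 + 626) + 3/(2*((2*3/8))) = 1784 + 3/(2*((2*3*(⅛)))) = 1784 + 3/(2*(¾)) = 1784 + (3/2)*(4/3) = 1784 + 2 = 1786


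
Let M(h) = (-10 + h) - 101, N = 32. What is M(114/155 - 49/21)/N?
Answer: -26179/7440 ≈ -3.5187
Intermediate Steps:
M(h) = -111 + h
M(114/155 - 49/21)/N = (-111 + (114/155 - 49/21))/32 = (-111 + (114*(1/155) - 49*1/21))*(1/32) = (-111 + (114/155 - 7/3))*(1/32) = (-111 - 743/465)*(1/32) = -52358/465*1/32 = -26179/7440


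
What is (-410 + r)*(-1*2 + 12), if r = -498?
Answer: -9080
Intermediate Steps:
(-410 + r)*(-1*2 + 12) = (-410 - 498)*(-1*2 + 12) = -908*(-2 + 12) = -908*10 = -9080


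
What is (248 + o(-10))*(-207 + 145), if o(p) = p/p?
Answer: -15438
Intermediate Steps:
o(p) = 1
(248 + o(-10))*(-207 + 145) = (248 + 1)*(-207 + 145) = 249*(-62) = -15438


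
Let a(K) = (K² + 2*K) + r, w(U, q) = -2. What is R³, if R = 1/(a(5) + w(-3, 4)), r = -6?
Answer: 1/19683 ≈ 5.0805e-5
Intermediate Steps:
a(K) = -6 + K² + 2*K (a(K) = (K² + 2*K) - 6 = -6 + K² + 2*K)
R = 1/27 (R = 1/((-6 + 5² + 2*5) - 2) = 1/((-6 + 25 + 10) - 2) = 1/(29 - 2) = 1/27 ≈ 0.037037)
R³ = (1/27)³ = 1/19683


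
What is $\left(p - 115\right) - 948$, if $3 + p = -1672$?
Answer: $-2738$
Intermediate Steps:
$p = -1675$ ($p = -3 - 1672 = -1675$)
$\left(p - 115\right) - 948 = \left(-1675 - 115\right) - 948 = -1790 - 948 = -2738$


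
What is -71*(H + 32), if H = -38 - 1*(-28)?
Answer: -1562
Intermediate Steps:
H = -10 (H = -38 + 28 = -10)
-71*(H + 32) = -71*(-10 + 32) = -71*22 = -1562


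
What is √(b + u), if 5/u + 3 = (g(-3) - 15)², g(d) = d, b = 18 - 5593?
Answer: I*√574451970/321 ≈ 74.666*I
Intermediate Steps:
b = -5575
u = 5/321 (u = 5/(-3 + (-3 - 15)²) = 5/(-3 + (-18)²) = 5/(-3 + 324) = 5/321 ≈ 0.015576)
√(b + u) = √(-5575 + 5/321) = √(-1789570/321) = I*√574451970/321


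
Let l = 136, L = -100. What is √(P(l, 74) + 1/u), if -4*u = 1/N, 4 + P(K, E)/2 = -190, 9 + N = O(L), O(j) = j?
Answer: 4*√3 ≈ 6.9282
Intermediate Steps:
N = -109 (N = -9 - 100 = -109)
P(K, E) = -388 (P(K, E) = -8 + 2*(-190) = -8 - 380 = -388)
u = 1/436 (u = -¼/(-109) = -¼*(-1/109) = 1/436 ≈ 0.0022936)
√(P(l, 74) + 1/u) = √(-388 + 1/(1/436)) = √(-388 + 436) = √48 = 4*√3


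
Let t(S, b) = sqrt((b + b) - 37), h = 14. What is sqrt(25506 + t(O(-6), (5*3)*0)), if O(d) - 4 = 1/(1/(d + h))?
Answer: sqrt(25506 + I*sqrt(37)) ≈ 159.71 + 0.019*I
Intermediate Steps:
O(d) = 18 + d (O(d) = 4 + 1/(1/(d + 14)) = 4 + 1/(1/(14 + d)) = 4 + (14 + d) = 18 + d)
t(S, b) = sqrt(-37 + 2*b) (t(S, b) = sqrt(2*b - 37) = sqrt(-37 + 2*b))
sqrt(25506 + t(O(-6), (5*3)*0)) = sqrt(25506 + sqrt(-37 + 2*((5*3)*0))) = sqrt(25506 + sqrt(-37 + 2*(15*0))) = sqrt(25506 + sqrt(-37 + 2*0)) = sqrt(25506 + sqrt(-37 + 0)) = sqrt(25506 + sqrt(-37)) = sqrt(25506 + I*sqrt(37))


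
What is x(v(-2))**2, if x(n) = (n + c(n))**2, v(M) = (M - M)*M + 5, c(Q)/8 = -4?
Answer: 531441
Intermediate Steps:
c(Q) = -32 (c(Q) = 8*(-4) = -32)
v(M) = 5 (v(M) = 0*M + 5 = 0 + 5 = 5)
x(n) = (-32 + n)**2 (x(n) = (n - 32)**2 = (-32 + n)**2)
x(v(-2))**2 = ((-32 + 5)**2)**2 = ((-27)**2)**2 = 729**2 = 531441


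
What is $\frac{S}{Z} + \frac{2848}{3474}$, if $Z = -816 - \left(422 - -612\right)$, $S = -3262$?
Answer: $\frac{4150247}{1606725} \approx 2.583$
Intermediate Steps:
$Z = -1850$ ($Z = -816 - \left(422 + 612\right) = -816 - 1034 = -1850$)
$\frac{S}{Z} + \frac{2848}{3474} = - \frac{3262}{-1850} + \frac{2848}{3474} = \left(-3262\right) \left(- \frac{1}{1850}\right) + 2848 \cdot \frac{1}{3474} = \frac{1631}{925} + \frac{1424}{1737} = \frac{4150247}{1606725}$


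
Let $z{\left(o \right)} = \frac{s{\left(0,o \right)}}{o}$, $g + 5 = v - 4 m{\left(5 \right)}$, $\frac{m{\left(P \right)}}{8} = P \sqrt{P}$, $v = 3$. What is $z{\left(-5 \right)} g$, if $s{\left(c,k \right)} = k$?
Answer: $-2 - 160 \sqrt{5} \approx -359.77$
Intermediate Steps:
$m{\left(P \right)} = 8 P^{\frac{3}{2}}$ ($m{\left(P \right)} = 8 P \sqrt{P} = 8 P^{\frac{3}{2}}$)
$g = -2 - 160 \sqrt{5}$ ($g = -5 + \left(3 - 4 \cdot 8 \cdot 5^{\frac{3}{2}}\right) = -5 + \left(3 - 4 \cdot 8 \cdot 5 \sqrt{5}\right) = -5 + \left(3 - 4 \cdot 40 \sqrt{5}\right) = -5 + \left(3 - 160 \sqrt{5}\right) = -2 - 160 \sqrt{5} \approx -359.77$)
$z{\left(o \right)} = 1$ ($z{\left(o \right)} = \frac{o}{o} = 1$)
$z{\left(-5 \right)} g = 1 \left(-2 - 160 \sqrt{5}\right) = -2 - 160 \sqrt{5}$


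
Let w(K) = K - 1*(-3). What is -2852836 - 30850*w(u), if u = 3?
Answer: -3037936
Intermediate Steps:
w(K) = 3 + K (w(K) = K + 3 = 3 + K)
-2852836 - 30850*w(u) = -2852836 - 30850*(3 + 3) = -2852836 - 30850*6 = -2852836 - 185100 = -3037936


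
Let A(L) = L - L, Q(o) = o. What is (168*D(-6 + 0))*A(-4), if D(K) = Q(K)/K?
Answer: 0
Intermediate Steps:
D(K) = 1 (D(K) = K/K = 1)
A(L) = 0
(168*D(-6 + 0))*A(-4) = (168*1)*0 = 168*0 = 0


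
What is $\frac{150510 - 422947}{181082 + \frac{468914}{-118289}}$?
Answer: $- \frac{32226300293}{21419539784} \approx -1.5045$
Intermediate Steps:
$\frac{150510 - 422947}{181082 + \frac{468914}{-118289}} = - \frac{272437}{181082 + 468914 \left(- \frac{1}{118289}\right)} = - \frac{272437}{181082 - \frac{468914}{118289}} = - \frac{272437}{\frac{21419539784}{118289}} = \left(-272437\right) \frac{118289}{21419539784} = - \frac{32226300293}{21419539784}$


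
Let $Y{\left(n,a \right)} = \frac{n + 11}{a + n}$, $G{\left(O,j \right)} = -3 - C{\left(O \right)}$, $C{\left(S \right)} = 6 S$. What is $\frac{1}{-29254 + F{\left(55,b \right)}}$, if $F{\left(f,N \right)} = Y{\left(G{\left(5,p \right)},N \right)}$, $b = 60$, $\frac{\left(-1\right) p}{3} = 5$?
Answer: $- \frac{27}{789880} \approx -3.4182 \cdot 10^{-5}$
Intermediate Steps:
$p = -15$ ($p = \left(-3\right) 5 = -15$)
$G{\left(O,j \right)} = -3 - 6 O$
$Y{\left(n,a \right)} = \frac{11 + n}{a + n}$
$F{\left(f,N \right)} = - \frac{22}{-33 + N}$ ($F{\left(f,N \right)} = \frac{11 - 33}{N - 33} = \frac{1}{-33 + N} \left(-22\right) = - \frac{22}{-33 + N}$)
$\frac{1}{-29254 + F{\left(55,b \right)}} = \frac{1}{-29254 - \frac{22}{-33 + 60}} = \frac{1}{-29254 - \frac{22}{27}} = \frac{1}{- \frac{789880}{27}} = - \frac{27}{789880}$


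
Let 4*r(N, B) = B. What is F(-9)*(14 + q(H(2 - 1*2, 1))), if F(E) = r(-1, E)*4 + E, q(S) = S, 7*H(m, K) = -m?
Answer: -252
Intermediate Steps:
H(m, K) = -m/7 (H(m, K) = (-m)/7 = -m/7)
r(N, B) = B/4
F(E) = 2*E (F(E) = (E/4)*4 + E = E + E = 2*E)
F(-9)*(14 + q(H(2 - 1*2, 1))) = (2*(-9))*(14 - (2 - 1*2)/7) = -18*(14 - (2 - 2)/7) = -18*(14 - ⅐*0) = -18*(14 + 0) = -18*14 = -252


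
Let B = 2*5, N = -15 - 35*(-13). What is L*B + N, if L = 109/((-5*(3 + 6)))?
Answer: 3742/9 ≈ 415.78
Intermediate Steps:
N = 440 (N = -15 + 455 = 440)
B = 10
L = -109/45 (L = 109/((-5*9)) = 109/(-45) = 109*(-1/45) = -109/45 ≈ -2.4222)
L*B + N = -109/45*10 + 440 = -218/9 + 440 = 3742/9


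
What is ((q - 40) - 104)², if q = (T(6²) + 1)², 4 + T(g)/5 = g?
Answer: 664453729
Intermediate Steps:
T(g) = -20 + 5*g
q = 25921 (q = ((-20 + 5*6²) + 1)² = ((-20 + 5*36) + 1)² = ((-20 + 180) + 1)² = (160 + 1)² = 161² = 25921)
((q - 40) - 104)² = ((25921 - 40) - 104)² = (25881 - 104)² = 25777² = 664453729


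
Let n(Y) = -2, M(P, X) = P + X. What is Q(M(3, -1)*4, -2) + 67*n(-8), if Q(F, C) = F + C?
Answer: -128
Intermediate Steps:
Q(F, C) = C + F
Q(M(3, -1)*4, -2) + 67*n(-8) = (-2 + (3 - 1)*4) + 67*(-2) = (-2 + 2*4) - 134 = (-2 + 8) - 134 = 6 - 134 = -128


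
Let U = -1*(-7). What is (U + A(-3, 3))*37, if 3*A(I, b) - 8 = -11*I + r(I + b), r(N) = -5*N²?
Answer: 2294/3 ≈ 764.67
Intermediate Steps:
A(I, b) = 8/3 - 11*I/3 - 5*(I + b)²/3 (A(I, b) = 8/3 + (-11*I - 5*(I + b)²)/3 = 8/3 + (-11*I/3 - 5*(I + b)²/3) = 8/3 - 11*I/3 - 5*(I + b)²/3)
U = 7
(U + A(-3, 3))*37 = (7 + (8/3 - 11/3*(-3) - 5*(-3 + 3)²/3))*37 = (7 + (8/3 + 11 - 5/3*0²))*37 = (7 + (8/3 + 11 - 5/3*0))*37 = (7 + (8/3 + 11 + 0))*37 = (7 + 41/3)*37 = (62/3)*37 = 2294/3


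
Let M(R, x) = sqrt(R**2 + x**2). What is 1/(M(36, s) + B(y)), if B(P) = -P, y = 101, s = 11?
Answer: -101/8784 - sqrt(1417)/8784 ≈ -0.015784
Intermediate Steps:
1/(M(36, s) + B(y)) = 1/(sqrt(36**2 + 11**2) - 1*101) = 1/(sqrt(1296 + 121) - 101) = 1/(sqrt(1417) - 101) = 1/(-101 + sqrt(1417))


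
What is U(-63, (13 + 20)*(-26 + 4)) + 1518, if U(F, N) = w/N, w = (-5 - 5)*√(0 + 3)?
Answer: 1518 + 5*√3/363 ≈ 1518.0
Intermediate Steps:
w = -10*√3 ≈ -17.320
U(F, N) = -10*√3/N (U(F, N) = (-10*√3)/N = -10*√3/N)
U(-63, (13 + 20)*(-26 + 4)) + 1518 = -10*√3/((13 + 20)*(-26 + 4)) + 1518 = -10*√3/(33*(-22)) + 1518 = -10*√3/(-726) + 1518 = -10*√3*(-1/726) + 1518 = 5*√3/363 + 1518 = 1518 + 5*√3/363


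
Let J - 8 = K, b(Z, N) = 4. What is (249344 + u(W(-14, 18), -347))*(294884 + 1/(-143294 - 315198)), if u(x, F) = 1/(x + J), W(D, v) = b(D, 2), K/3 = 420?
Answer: 14293801654778102821/194400608 ≈ 7.3528e+10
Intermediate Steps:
K = 1260 (K = 3*420 = 1260)
W(D, v) = 4
J = 1268 (J = 8 + 1260 = 1268)
u(x, F) = 1/(1268 + x) (u(x, F) = 1/(x + 1268) = 1/(1268 + x))
(249344 + u(W(-14, 18), -347))*(294884 + 1/(-143294 - 315198)) = (249344 + 1/(1268 + 4))*(294884 + 1/(-143294 - 315198)) = (249344 + 1/1272)*(294884 + 1/(-458492)) = (249344 + 1/1272)*(294884 - 1/458492) = (317165569/1272)*(135201954927/458492) = 14293801654778102821/194400608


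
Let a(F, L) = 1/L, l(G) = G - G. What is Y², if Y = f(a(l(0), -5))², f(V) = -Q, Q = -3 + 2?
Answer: 1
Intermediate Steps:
l(G) = 0
Q = -1
f(V) = 1 (f(V) = -1*(-1) = 1)
Y = 1 (Y = 1² = 1)
Y² = 1² = 1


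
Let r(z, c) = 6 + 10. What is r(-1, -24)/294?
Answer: 8/147 ≈ 0.054422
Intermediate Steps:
r(z, c) = 16
r(-1, -24)/294 = 16/294 = 16*(1/294) = 8/147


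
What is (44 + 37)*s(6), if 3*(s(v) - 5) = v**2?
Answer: 1377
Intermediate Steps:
s(v) = 5 + v**2/3
(44 + 37)*s(6) = (44 + 37)*(5 + (1/3)*6**2) = 81*(5 + (1/3)*36) = 81*(5 + 12) = 81*17 = 1377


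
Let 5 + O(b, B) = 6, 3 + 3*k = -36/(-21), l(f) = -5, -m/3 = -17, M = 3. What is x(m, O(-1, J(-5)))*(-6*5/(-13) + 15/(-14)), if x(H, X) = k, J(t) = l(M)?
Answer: -675/1274 ≈ -0.52983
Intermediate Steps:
m = 51 (m = -3*(-17) = 51)
k = -3/7 (k = -1 + (-36/(-21))/3 = -1 + (-36*(-1/21))/3 = -1 + (1/3)*(12/7) = -1 + 4/7 = -3/7 ≈ -0.42857)
J(t) = -5
O(b, B) = 1 (O(b, B) = -5 + 6 = 1)
x(H, X) = -3/7
x(m, O(-1, J(-5)))*(-6*5/(-13) + 15/(-14)) = -3*(-6*5/(-13) + 15/(-14))/7 = -3*(-30*(-1/13) + 15*(-1/14))/7 = -3*(30/13 - 15/14)/7 = -3/7*225/182 = -675/1274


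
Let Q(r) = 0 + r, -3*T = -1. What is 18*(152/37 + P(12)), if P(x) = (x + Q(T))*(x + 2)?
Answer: 117732/37 ≈ 3181.9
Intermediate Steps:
T = 1/3 (T = -1/3*(-1) = 1/3 ≈ 0.33333)
Q(r) = r
P(x) = (2 + x)*(1/3 + x) (P(x) = (x + 1/3)*(x + 2) = (1/3 + x)*(2 + x) = (2 + x)*(1/3 + x))
18*(152/37 + P(12)) = 18*(152/37 + (2/3 + 12**2 + (7/3)*12)) = 18*(152*(1/37) + (2/3 + 144 + 28)) = 18*(152/37 + 518/3) = 18*(19622/111) = 117732/37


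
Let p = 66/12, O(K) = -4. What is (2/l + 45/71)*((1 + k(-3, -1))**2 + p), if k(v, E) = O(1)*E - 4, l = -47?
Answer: 25649/6674 ≈ 3.8431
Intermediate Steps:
k(v, E) = -4 - 4*E (k(v, E) = -4*E - 4 = -4 - 4*E)
p = 11/2 (p = 66*(1/12) = 11/2 ≈ 5.5000)
(2/l + 45/71)*((1 + k(-3, -1))**2 + p) = (2/(-47) + 45/71)*((1 + (-4 - 4*(-1)))**2 + 11/2) = (2*(-1/47) + 45*(1/71))*((1 + (-4 + 4))**2 + 11/2) = (-2/47 + 45/71)*((1 + 0)**2 + 11/2) = 1973*(1**2 + 11/2)/3337 = 1973*(1 + 11/2)/3337 = (1973/3337)*(13/2) = 25649/6674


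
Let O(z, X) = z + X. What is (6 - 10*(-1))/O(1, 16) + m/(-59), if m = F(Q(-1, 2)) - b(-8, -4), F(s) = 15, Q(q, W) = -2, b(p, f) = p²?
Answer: 1777/1003 ≈ 1.7717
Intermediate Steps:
m = -49 (m = 15 - 1*(-8)² = 15 - 1*64 = 15 - 64 = -49)
O(z, X) = X + z
(6 - 10*(-1))/O(1, 16) + m/(-59) = (6 - 10*(-1))/(16 + 1) - 49/(-59) = (6 + 10)/17 - 49*(-1/59) = 16*(1/17) + 49/59 = 16/17 + 49/59 = 1777/1003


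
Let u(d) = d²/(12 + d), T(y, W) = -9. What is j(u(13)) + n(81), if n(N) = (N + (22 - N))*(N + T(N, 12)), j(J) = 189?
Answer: 1773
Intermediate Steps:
u(d) = d²/(12 + d)
n(N) = -198 + 22*N (n(N) = (N + (22 - N))*(N - 9) = 22*(-9 + N) = -198 + 22*N)
j(u(13)) + n(81) = 189 + (-198 + 22*81) = 189 + (-198 + 1782) = 189 + 1584 = 1773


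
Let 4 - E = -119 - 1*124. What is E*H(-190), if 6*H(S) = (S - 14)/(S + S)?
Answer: 221/10 ≈ 22.100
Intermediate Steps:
E = 247 (E = 4 - (-119 - 1*124) = 4 - (-119 - 124) = 4 - 1*(-243) = 4 + 243 = 247)
H(S) = (-14 + S)/(12*S) (H(S) = ((S - 14)/(S + S))/6 = ((-14 + S)/((2*S)))/6 = ((-14 + S)*(1/(2*S)))/6 = ((-14 + S)/(2*S))/6 = (-14 + S)/(12*S))
E*H(-190) = 247*((1/12)*(-14 - 190)/(-190)) = 247*((1/12)*(-1/190)*(-204)) = 247*(17/190) = 221/10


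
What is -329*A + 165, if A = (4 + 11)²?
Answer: -73860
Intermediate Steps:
A = 225 (A = 15² = 225)
-329*A + 165 = -329*225 + 165 = -74025 + 165 = -73860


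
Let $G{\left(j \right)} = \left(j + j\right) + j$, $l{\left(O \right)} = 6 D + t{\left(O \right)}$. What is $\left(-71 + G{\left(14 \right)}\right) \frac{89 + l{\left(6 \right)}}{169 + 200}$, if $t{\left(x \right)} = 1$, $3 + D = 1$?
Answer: $- \frac{754}{123} \approx -6.1301$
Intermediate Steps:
$D = -2$ ($D = -3 + 1 = -2$)
$l{\left(O \right)} = -11$ ($l{\left(O \right)} = 6 \left(-2\right) + 1 = -12 + 1 = -11$)
$G{\left(j \right)} = 3 j$ ($G{\left(j \right)} = 2 j + j = 3 j$)
$\left(-71 + G{\left(14 \right)}\right) \frac{89 + l{\left(6 \right)}}{169 + 200} = \left(-71 + 3 \cdot 14\right) \frac{89 - 11}{169 + 200} = \left(-71 + 42\right) \frac{78}{369} = - 29 \cdot 78 \cdot \frac{1}{369} = \left(-29\right) \frac{26}{123} = - \frac{754}{123}$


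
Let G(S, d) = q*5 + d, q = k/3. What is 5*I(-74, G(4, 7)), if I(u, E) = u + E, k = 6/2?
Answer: -310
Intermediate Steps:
k = 3 (k = 6*(1/2) = 3)
q = 1 (q = 3/3 = 3*(1/3) = 1)
G(S, d) = 5 + d (G(S, d) = 1*5 + d = 5 + d)
I(u, E) = E + u
5*I(-74, G(4, 7)) = 5*((5 + 7) - 74) = 5*(12 - 74) = 5*(-62) = -310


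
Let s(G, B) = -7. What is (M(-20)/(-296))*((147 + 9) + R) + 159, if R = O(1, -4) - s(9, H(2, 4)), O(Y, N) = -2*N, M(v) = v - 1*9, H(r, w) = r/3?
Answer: 52023/296 ≈ 175.75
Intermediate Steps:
H(r, w) = r/3 (H(r, w) = r*(⅓) = r/3)
M(v) = -9 + v (M(v) = v - 9 = -9 + v)
R = 15 (R = -2*(-4) - 1*(-7) = 8 + 7 = 15)
(M(-20)/(-296))*((147 + 9) + R) + 159 = ((-9 - 20)/(-296))*((147 + 9) + 15) + 159 = (-29*(-1/296))*(156 + 15) + 159 = (29/296)*171 + 159 = 4959/296 + 159 = 52023/296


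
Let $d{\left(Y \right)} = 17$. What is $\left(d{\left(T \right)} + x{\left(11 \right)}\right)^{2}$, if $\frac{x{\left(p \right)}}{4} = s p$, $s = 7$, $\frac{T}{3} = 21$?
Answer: $105625$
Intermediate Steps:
$T = 63$ ($T = 3 \cdot 21 = 63$)
$x{\left(p \right)} = 28 p$ ($x{\left(p \right)} = 4 \cdot 7 p = 28 p$)
$\left(d{\left(T \right)} + x{\left(11 \right)}\right)^{2} = \left(17 + 28 \cdot 11\right)^{2} = \left(17 + 308\right)^{2} = 325^{2} = 105625$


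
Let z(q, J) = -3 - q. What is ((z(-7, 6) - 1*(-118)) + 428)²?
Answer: 302500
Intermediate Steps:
((z(-7, 6) - 1*(-118)) + 428)² = (((-3 - 1*(-7)) - 1*(-118)) + 428)² = (((-3 + 7) + 118) + 428)² = ((4 + 118) + 428)² = (122 + 428)² = 550² = 302500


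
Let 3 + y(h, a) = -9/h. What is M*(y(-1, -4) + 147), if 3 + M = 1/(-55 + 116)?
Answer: -27846/61 ≈ -456.49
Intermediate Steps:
y(h, a) = -3 - 9/h
M = -182/61 (M = -3 + 1/(-55 + 116) = -3 + 1/61 = -182/61 ≈ -2.9836)
M*(y(-1, -4) + 147) = -182*((-3 - 9/(-1)) + 147)/61 = -182*((-3 - 9*(-1)) + 147)/61 = -182*((-3 + 9) + 147)/61 = -182*(6 + 147)/61 = -182/61*153 = -27846/61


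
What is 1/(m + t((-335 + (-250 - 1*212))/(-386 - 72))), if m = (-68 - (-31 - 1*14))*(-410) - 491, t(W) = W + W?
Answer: 229/2047828 ≈ 0.00011183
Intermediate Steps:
t(W) = 2*W
m = 8939 (m = (-68 - (-31 - 14))*(-410) - 491 = (-68 - 1*(-45))*(-410) - 491 = (-68 + 45)*(-410) - 491 = -23*(-410) - 491 = 9430 - 491 = 8939)
1/(m + t((-335 + (-250 - 1*212))/(-386 - 72))) = 1/(8939 + 2*((-335 + (-250 - 1*212))/(-386 - 72))) = 1/(8939 + 2*((-335 + (-250 - 212))/(-458))) = 1/(8939 + 2*((-335 - 462)*(-1/458))) = 1/(8939 + 2*(-797*(-1/458))) = 1/(8939 + 2*(797/458)) = 1/(8939 + 797/229) = 1/(2047828/229) = 229/2047828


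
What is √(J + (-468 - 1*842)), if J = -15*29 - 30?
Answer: 5*I*√71 ≈ 42.131*I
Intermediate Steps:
J = -465 (J = -435 - 30 = -465)
√(J + (-468 - 1*842)) = √(-465 + (-468 - 1*842)) = √(-465 + (-468 - 842)) = √(-465 - 1310) = √(-1775) = 5*I*√71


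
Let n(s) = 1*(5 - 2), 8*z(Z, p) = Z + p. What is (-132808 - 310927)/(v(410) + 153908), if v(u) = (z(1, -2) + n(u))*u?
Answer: -1774940/620347 ≈ -2.8612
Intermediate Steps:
z(Z, p) = Z/8 + p/8 (z(Z, p) = (Z + p)/8 = Z/8 + p/8)
n(s) = 3 (n(s) = 1*3 = 3)
v(u) = 23*u/8 (v(u) = (((1/8)*1 + (1/8)*(-2)) + 3)*u = ((1/8 - 1/4) + 3)*u = (-1/8 + 3)*u = 23*u/8)
(-132808 - 310927)/(v(410) + 153908) = (-132808 - 310927)/((23/8)*410 + 153908) = -443735/(4715/4 + 153908) = -443735/620347/4 = -443735*4/620347 = -1774940/620347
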